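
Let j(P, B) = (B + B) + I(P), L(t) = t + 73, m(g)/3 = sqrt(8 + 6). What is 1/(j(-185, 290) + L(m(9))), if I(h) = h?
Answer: 26/12161 - sqrt(14)/72966 ≈ 0.0020867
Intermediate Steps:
m(g) = 3*sqrt(14) (m(g) = 3*sqrt(8 + 6) = 3*sqrt(14))
L(t) = 73 + t
j(P, B) = P + 2*B (j(P, B) = (B + B) + P = 2*B + P = P + 2*B)
1/(j(-185, 290) + L(m(9))) = 1/((-185 + 2*290) + (73 + 3*sqrt(14))) = 1/((-185 + 580) + (73 + 3*sqrt(14))) = 1/(395 + (73 + 3*sqrt(14))) = 1/(468 + 3*sqrt(14))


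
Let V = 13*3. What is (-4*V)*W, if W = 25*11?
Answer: -42900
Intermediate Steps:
V = 39
W = 275
(-4*V)*W = -4*39*275 = -156*275 = -42900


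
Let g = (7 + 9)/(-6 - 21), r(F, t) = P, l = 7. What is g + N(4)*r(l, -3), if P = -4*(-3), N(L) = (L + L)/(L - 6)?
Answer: -1312/27 ≈ -48.593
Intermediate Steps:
N(L) = 2*L/(-6 + L) (N(L) = (2*L)/(-6 + L) = 2*L/(-6 + L))
P = 12
r(F, t) = 12
g = -16/27 (g = 16/(-27) = 16*(-1/27) = -16/27 ≈ -0.59259)
g + N(4)*r(l, -3) = -16/27 + (2*4/(-6 + 4))*12 = -16/27 + (2*4/(-2))*12 = -16/27 + (2*4*(-½))*12 = -16/27 - 4*12 = -16/27 - 48 = -1312/27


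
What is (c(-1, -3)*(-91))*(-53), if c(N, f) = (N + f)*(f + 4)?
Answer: -19292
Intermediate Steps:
c(N, f) = (4 + f)*(N + f) (c(N, f) = (N + f)*(4 + f) = (4 + f)*(N + f))
(c(-1, -3)*(-91))*(-53) = (((-3)² + 4*(-1) + 4*(-3) - 1*(-3))*(-91))*(-53) = ((9 - 4 - 12 + 3)*(-91))*(-53) = -4*(-91)*(-53) = 364*(-53) = -19292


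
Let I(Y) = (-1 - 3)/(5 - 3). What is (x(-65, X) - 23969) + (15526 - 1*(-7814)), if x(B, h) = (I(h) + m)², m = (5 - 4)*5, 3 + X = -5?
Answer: -620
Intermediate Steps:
X = -8 (X = -3 - 5 = -8)
m = 5 (m = 1*5 = 5)
I(Y) = -2 (I(Y) = -4/2 = -4*½ = -2)
x(B, h) = 9 (x(B, h) = (-2 + 5)² = 3² = 9)
(x(-65, X) - 23969) + (15526 - 1*(-7814)) = (9 - 23969) + (15526 - 1*(-7814)) = -23960 + (15526 + 7814) = -23960 + 23340 = -620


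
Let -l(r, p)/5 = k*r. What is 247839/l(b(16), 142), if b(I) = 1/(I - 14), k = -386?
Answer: 247839/965 ≈ 256.83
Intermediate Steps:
b(I) = 1/(-14 + I)
l(r, p) = 1930*r (l(r, p) = -(-1930)*r = 1930*r)
247839/l(b(16), 142) = 247839/((1930/(-14 + 16))) = 247839/((1930/2)) = 247839/((1930*(½))) = 247839/965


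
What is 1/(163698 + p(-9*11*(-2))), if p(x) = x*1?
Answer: 1/163896 ≈ 6.1014e-6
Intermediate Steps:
p(x) = x
1/(163698 + p(-9*11*(-2))) = 1/(163698 - 9*11*(-2)) = 1/(163698 - 99*(-2)) = 1/(163698 + 198) = 1/163896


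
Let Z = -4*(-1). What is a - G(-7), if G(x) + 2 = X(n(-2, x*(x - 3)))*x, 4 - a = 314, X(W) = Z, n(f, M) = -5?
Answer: -280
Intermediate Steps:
Z = 4
X(W) = 4
a = -310 (a = 4 - 1*314 = 4 - 314 = -310)
G(x) = -2 + 4*x
a - G(-7) = -310 - (-2 + 4*(-7)) = -310 - (-2 - 28) = -310 - 1*(-30) = -310 + 30 = -280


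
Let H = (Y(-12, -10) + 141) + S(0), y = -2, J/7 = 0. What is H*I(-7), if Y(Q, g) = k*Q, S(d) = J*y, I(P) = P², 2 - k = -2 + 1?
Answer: 5145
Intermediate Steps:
k = 3 (k = 2 - (-2 + 1) = 2 - 1*(-1) = 2 + 1 = 3)
J = 0 (J = 7*0 = 0)
S(d) = 0 (S(d) = 0*(-2) = 0)
Y(Q, g) = 3*Q
H = 105 (H = (3*(-12) + 141) + 0 = (-36 + 141) + 0 = 105 + 0 = 105)
H*I(-7) = 105*(-7)² = 105*49 = 5145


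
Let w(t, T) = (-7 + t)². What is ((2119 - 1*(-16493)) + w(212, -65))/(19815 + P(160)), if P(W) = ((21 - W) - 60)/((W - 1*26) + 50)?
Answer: 11157208/3645761 ≈ 3.0603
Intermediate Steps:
P(W) = (-39 - W)/(24 + W) (P(W) = (-39 - W)/((W - 26) + 50) = (-39 - W)/((-26 + W) + 50) = (-39 - W)/(24 + W))
((2119 - 1*(-16493)) + w(212, -65))/(19815 + P(160)) = ((2119 - 1*(-16493)) + (-7 + 212)²)/(19815 + (-39 - 1*160)/(24 + 160)) = ((2119 + 16493) + 205²)/(19815 + (-39 - 160)/184) = (18612 + 42025)/(19815 + (1/184)*(-199)) = 60637/(19815 - 199/184) = 60637/(3645761/184) = 60637*(184/3645761) = 11157208/3645761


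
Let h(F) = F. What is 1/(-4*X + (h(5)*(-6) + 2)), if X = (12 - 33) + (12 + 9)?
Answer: -1/28 ≈ -0.035714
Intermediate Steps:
X = 0 (X = -21 + 21 = 0)
1/(-4*X + (h(5)*(-6) + 2)) = 1/(-4*0 + (5*(-6) + 2)) = 1/(0 + (-30 + 2)) = 1/(0 - 28) = 1/(-28) = -1/28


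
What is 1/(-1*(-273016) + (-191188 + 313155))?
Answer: 1/394983 ≈ 2.5318e-6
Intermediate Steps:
1/(-1*(-273016) + (-191188 + 313155)) = 1/(273016 + 121967) = 1/394983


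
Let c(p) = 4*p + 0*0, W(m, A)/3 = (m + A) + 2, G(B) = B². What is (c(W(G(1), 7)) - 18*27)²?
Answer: 133956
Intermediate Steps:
W(m, A) = 6 + 3*A + 3*m (W(m, A) = 3*((m + A) + 2) = 3*((A + m) + 2) = 3*(2 + A + m) = 6 + 3*A + 3*m)
c(p) = 4*p (c(p) = 4*p + 0 = 4*p)
(c(W(G(1), 7)) - 18*27)² = (4*(6 + 3*7 + 3*1²) - 18*27)² = (4*(6 + 21 + 3*1) - 486)² = (4*(6 + 21 + 3) - 486)² = (4*30 - 486)² = (120 - 486)² = (-366)² = 133956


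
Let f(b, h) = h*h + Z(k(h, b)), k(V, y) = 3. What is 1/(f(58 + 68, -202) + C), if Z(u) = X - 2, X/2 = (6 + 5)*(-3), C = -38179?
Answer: 1/2557 ≈ 0.00039108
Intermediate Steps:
X = -66 (X = 2*((6 + 5)*(-3)) = 2*(11*(-3)) = 2*(-33) = -66)
Z(u) = -68 (Z(u) = -66 - 2 = -68)
f(b, h) = -68 + h² (f(b, h) = h*h - 68 = h² - 68 = -68 + h²)
1/(f(58 + 68, -202) + C) = 1/((-68 + (-202)²) - 38179) = 1/((-68 + 40804) - 38179) = 1/(40736 - 38179) = 1/2557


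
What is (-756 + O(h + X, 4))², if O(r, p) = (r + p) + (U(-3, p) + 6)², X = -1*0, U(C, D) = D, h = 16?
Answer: 404496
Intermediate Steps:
X = 0
O(r, p) = p + r + (6 + p)² (O(r, p) = (r + p) + (p + 6)² = (p + r) + (6 + p)² = p + r + (6 + p)²)
(-756 + O(h + X, 4))² = (-756 + (4 + (16 + 0) + (6 + 4)²))² = (-756 + (4 + 16 + 10²))² = (-756 + (4 + 16 + 100))² = (-756 + 120)² = (-636)² = 404496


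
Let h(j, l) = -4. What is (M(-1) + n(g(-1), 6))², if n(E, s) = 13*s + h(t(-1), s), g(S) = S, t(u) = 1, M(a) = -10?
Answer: 4096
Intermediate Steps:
n(E, s) = -4 + 13*s (n(E, s) = 13*s - 4 = -4 + 13*s)
(M(-1) + n(g(-1), 6))² = (-10 + (-4 + 13*6))² = (-10 + (-4 + 78))² = (-10 + 74)² = 64² = 4096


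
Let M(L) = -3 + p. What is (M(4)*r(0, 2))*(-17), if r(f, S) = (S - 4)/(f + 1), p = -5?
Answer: -272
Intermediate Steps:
r(f, S) = (-4 + S)/(1 + f)
M(L) = -8 (M(L) = -3 - 5 = -8)
(M(4)*r(0, 2))*(-17) = -8*(-4 + 2)/(1 + 0)*(-17) = -8*(-2)/1*(-17) = -8*(-2)*(-17) = 16*(-17) = -272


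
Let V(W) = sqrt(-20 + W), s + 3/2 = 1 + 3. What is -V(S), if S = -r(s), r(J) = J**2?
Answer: -I*sqrt(105)/2 ≈ -5.1235*I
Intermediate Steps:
s = 5/2 (s = -3/2 + (1 + 3) = -3/2 + 4 = 5/2 ≈ 2.5000)
S = -25/4 (S = -(5/2)**2 = -1*25/4 = -25/4 ≈ -6.2500)
-V(S) = -sqrt(-20 - 25/4) = -sqrt(-105/4) = -I*sqrt(105)/2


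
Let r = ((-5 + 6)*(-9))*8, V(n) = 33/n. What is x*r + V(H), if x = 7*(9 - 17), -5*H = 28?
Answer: 112731/28 ≈ 4026.1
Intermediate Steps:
H = -28/5 (H = -⅕*28 = -28/5 ≈ -5.6000)
x = -56 (x = 7*(-8) = -56)
r = -72 (r = (1*(-9))*8 = -9*8 = -72)
x*r + V(H) = -56*(-72) + 33/(-28/5) = 4032 + 33*(-5/28) = 4032 - 165/28 = 112731/28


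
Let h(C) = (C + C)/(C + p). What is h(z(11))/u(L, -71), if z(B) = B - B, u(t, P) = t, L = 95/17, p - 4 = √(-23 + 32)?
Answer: 0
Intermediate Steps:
p = 7 (p = 4 + √(-23 + 32) = 4 + √9 = 4 + 3 = 7)
L = 95/17 (L = 95*(1/17) = 95/17 ≈ 5.5882)
z(B) = 0
h(C) = 2*C/(7 + C) (h(C) = (C + C)/(C + 7) = (2*C)/(7 + C) = 2*C/(7 + C))
h(z(11))/u(L, -71) = (2*0/(7 + 0))/(95/17) = (2*0/7)*(17/95) = (2*0*(⅐))*(17/95) = 0*(17/95) = 0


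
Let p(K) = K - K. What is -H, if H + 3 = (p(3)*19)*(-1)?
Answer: 3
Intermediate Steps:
p(K) = 0
H = -3 (H = -3 + (0*19)*(-1) = -3 + 0*(-1) = -3 + 0 = -3)
-H = -1*(-3) = 3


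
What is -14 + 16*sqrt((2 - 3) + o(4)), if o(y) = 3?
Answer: -14 + 16*sqrt(2) ≈ 8.6274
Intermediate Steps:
-14 + 16*sqrt((2 - 3) + o(4)) = -14 + 16*sqrt((2 - 3) + 3) = -14 + 16*sqrt(-1 + 3) = -14 + 16*sqrt(2)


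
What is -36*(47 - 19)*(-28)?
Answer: 28224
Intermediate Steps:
-36*(47 - 19)*(-28) = -36*28*(-28) = -1008*(-28) = 28224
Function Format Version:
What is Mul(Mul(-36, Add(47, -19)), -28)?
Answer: 28224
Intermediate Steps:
Mul(Mul(-36, Add(47, -19)), -28) = Mul(Mul(-36, 28), -28) = Mul(-1008, -28) = 28224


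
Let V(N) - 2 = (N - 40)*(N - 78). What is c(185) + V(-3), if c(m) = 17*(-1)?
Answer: 3468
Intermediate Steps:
V(N) = 2 + (-78 + N)*(-40 + N) (V(N) = 2 + (N - 40)*(N - 78) = 2 + (-40 + N)*(-78 + N) = 2 + (-78 + N)*(-40 + N))
c(m) = -17
c(185) + V(-3) = -17 + (3122 + (-3)² - 118*(-3)) = -17 + (3122 + 9 + 354) = -17 + 3485 = 3468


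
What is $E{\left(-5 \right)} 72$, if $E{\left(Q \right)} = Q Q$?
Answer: $1800$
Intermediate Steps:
$E{\left(Q \right)} = Q^{2}$
$E{\left(-5 \right)} 72 = \left(-5\right)^{2} \cdot 72 = 25 \cdot 72 = 1800$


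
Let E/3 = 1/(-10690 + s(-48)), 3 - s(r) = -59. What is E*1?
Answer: -3/10628 ≈ -0.00028227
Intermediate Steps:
s(r) = 62 (s(r) = 3 - 1*(-59) = 3 + 59 = 62)
E = -3/10628 (E = 3/(-10690 + 62) = 3/(-10628) = 3*(-1/10628) = -3/10628 ≈ -0.00028227)
E*1 = -3/10628*1 = -3/10628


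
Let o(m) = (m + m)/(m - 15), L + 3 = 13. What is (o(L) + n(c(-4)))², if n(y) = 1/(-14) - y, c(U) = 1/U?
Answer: 11449/784 ≈ 14.603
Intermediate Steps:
c(U) = 1/U
L = 10 (L = -3 + 13 = 10)
n(y) = -1/14 - y
o(m) = 2*m/(-15 + m) (o(m) = (2*m)/(-15 + m) = 2*m/(-15 + m))
(o(L) + n(c(-4)))² = (2*10/(-15 + 10) + (-1/14 - 1/(-4)))² = (2*10/(-5) + (-1/14 - 1*(-¼)))² = (2*10*(-⅕) + (-1/14 + ¼))² = (-4 + 5/28)² = (-107/28)² = 11449/784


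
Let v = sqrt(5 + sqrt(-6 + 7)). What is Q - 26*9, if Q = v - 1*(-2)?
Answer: -232 + sqrt(6) ≈ -229.55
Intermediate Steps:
v = sqrt(6) (v = sqrt(5 + sqrt(1)) = sqrt(5 + 1) = sqrt(6) ≈ 2.4495)
Q = 2 + sqrt(6) (Q = sqrt(6) - 1*(-2) = sqrt(6) + 2 = 2 + sqrt(6) ≈ 4.4495)
Q - 26*9 = (2 + sqrt(6)) - 26*9 = (2 + sqrt(6)) - 234 = -232 + sqrt(6)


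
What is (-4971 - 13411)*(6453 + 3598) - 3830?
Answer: -184761312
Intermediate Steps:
(-4971 - 13411)*(6453 + 3598) - 3830 = -18382*10051 - 3830 = -184757482 - 3830 = -184761312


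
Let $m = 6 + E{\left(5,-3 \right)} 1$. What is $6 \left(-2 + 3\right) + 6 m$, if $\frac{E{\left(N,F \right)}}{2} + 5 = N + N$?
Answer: $102$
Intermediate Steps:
$E{\left(N,F \right)} = -10 + 4 N$ ($E{\left(N,F \right)} = -10 + 2 \left(N + N\right) = -10 + 2 \cdot 2 N = -10 + 4 N$)
$m = 16$ ($m = 6 + \left(-10 + 4 \cdot 5\right) 1 = 6 + \left(-10 + 20\right) 1 = 6 + 10 \cdot 1 = 6 + 10 = 16$)
$6 \left(-2 + 3\right) + 6 m = 6 \left(-2 + 3\right) + 6 \cdot 16 = 6 \cdot 1 + 96 = 6 + 96 = 102$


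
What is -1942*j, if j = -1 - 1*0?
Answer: 1942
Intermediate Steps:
j = -1 (j = -1 + 0 = -1)
-1942*j = -1942*(-1) = 1942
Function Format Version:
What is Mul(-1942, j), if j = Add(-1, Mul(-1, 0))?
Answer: 1942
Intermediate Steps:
j = -1 (j = Add(-1, 0) = -1)
Mul(-1942, j) = Mul(-1942, -1) = 1942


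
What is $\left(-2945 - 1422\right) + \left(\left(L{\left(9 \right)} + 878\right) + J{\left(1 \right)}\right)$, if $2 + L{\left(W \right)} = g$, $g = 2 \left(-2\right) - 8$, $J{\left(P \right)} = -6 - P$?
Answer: $-3510$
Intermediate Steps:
$g = -12$ ($g = -4 - 8 = -12$)
$L{\left(W \right)} = -14$ ($L{\left(W \right)} = -2 - 12 = -14$)
$\left(-2945 - 1422\right) + \left(\left(L{\left(9 \right)} + 878\right) + J{\left(1 \right)}\right) = \left(-2945 - 1422\right) + \left(\left(-14 + 878\right) - 7\right) = -4367 + \left(864 - 7\right) = -4367 + 857 = -3510$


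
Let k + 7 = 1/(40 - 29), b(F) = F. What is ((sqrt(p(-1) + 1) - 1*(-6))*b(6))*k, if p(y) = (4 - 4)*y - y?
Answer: -2736/11 - 456*sqrt(2)/11 ≈ -307.35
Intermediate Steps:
p(y) = -y (p(y) = 0*y - y = 0 - y = -y)
k = -76/11 (k = -7 + 1/(40 - 29) = -7 + 1/11 = -76/11 ≈ -6.9091)
((sqrt(p(-1) + 1) - 1*(-6))*b(6))*k = ((sqrt(-1*(-1) + 1) - 1*(-6))*6)*(-76/11) = ((sqrt(1 + 1) + 6)*6)*(-76/11) = ((sqrt(2) + 6)*6)*(-76/11) = ((6 + sqrt(2))*6)*(-76/11) = (36 + 6*sqrt(2))*(-76/11) = -2736/11 - 456*sqrt(2)/11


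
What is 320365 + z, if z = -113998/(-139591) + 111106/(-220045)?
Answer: 9840437535774439/30716301595 ≈ 3.2037e+5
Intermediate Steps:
z = 9575292264/30716301595 (z = -113998*(-1/139591) + 111106*(-1/220045) = 113998/139591 - 111106/220045 = 9575292264/30716301595 ≈ 0.31173)
320365 + z = 320365 + 9575292264/30716301595 = 9840437535774439/30716301595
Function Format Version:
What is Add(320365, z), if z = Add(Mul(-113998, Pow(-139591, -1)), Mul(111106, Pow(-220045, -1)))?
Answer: Rational(9840437535774439, 30716301595) ≈ 3.2037e+5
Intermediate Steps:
z = Rational(9575292264, 30716301595) (z = Add(Mul(-113998, Rational(-1, 139591)), Mul(111106, Rational(-1, 220045))) = Add(Rational(113998, 139591), Rational(-111106, 220045)) = Rational(9575292264, 30716301595) ≈ 0.31173)
Add(320365, z) = Add(320365, Rational(9575292264, 30716301595)) = Rational(9840437535774439, 30716301595)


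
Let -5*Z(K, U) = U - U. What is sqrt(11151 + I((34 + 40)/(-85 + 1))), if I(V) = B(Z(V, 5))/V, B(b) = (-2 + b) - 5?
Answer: sqrt(15276597)/37 ≈ 105.64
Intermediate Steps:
Z(K, U) = 0 (Z(K, U) = -(U - U)/5 = -1/5*0 = 0)
B(b) = -7 + b
I(V) = -7/V (I(V) = (-7 + 0)/V = -7/V)
sqrt(11151 + I((34 + 40)/(-85 + 1))) = sqrt(11151 - 7*(-85 + 1)/(34 + 40)) = sqrt(11151 - 7/(74/(-84))) = sqrt(11151 - 7/(74*(-1/84))) = sqrt(11151 - 7/(-37/42)) = sqrt(11151 - 7*(-42/37)) = sqrt(11151 + 294/37) = sqrt(412881/37) = sqrt(15276597)/37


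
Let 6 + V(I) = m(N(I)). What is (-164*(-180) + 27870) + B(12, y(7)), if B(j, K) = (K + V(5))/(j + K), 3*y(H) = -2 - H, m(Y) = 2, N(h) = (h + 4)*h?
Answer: 516503/9 ≈ 57389.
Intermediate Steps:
N(h) = h*(4 + h) (N(h) = (4 + h)*h = h*(4 + h))
V(I) = -4 (V(I) = -6 + 2 = -4)
y(H) = -⅔ - H/3 (y(H) = (-2 - H)/3 = -⅔ - H/3)
B(j, K) = (-4 + K)/(K + j) (B(j, K) = (K - 4)/(j + K) = (-4 + K)/(K + j))
(-164*(-180) + 27870) + B(12, y(7)) = (-164*(-180) + 27870) + (-4 + (-⅔ - ⅓*7))/((-⅔ - ⅓*7) + 12) = (29520 + 27870) + (-4 + (-⅔ - 7/3))/((-⅔ - 7/3) + 12) = 57390 + (-4 - 3)/(-3 + 12) = 57390 - 7/9 = 516503/9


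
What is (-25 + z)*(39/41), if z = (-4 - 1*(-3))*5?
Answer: -1170/41 ≈ -28.537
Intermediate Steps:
z = -5 (z = (-4 + 3)*5 = -1*5 = -5)
(-25 + z)*(39/41) = (-25 - 5)*(39/41) = -1170/41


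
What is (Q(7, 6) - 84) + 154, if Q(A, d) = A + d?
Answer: 83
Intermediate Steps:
(Q(7, 6) - 84) + 154 = ((7 + 6) - 84) + 154 = (13 - 84) + 154 = -71 + 154 = 83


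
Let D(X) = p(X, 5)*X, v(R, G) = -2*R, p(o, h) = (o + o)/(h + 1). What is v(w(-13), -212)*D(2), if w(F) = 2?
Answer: -16/3 ≈ -5.3333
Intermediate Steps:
p(o, h) = 2*o/(1 + h) (p(o, h) = (2*o)/(1 + h) = 2*o/(1 + h))
D(X) = X**2/3 (D(X) = (2*X/(1 + 5))*X = (2*X/6)*X = (2*X*(1/6))*X = (X/3)*X = X**2/3)
v(w(-13), -212)*D(2) = (-2*2)*((1/3)*2**2) = -4*4/3 = -16/3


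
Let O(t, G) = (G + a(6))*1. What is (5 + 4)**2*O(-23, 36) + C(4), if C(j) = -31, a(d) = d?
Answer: 3371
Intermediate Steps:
O(t, G) = 6 + G (O(t, G) = (G + 6)*1 = (6 + G)*1 = 6 + G)
(5 + 4)**2*O(-23, 36) + C(4) = (5 + 4)**2*(6 + 36) - 31 = 9**2*42 - 31 = 81*42 - 31 = 3402 - 31 = 3371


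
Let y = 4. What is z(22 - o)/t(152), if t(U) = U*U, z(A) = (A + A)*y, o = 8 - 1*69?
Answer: 83/2888 ≈ 0.028740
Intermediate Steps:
o = -61 (o = 8 - 69 = -61)
z(A) = 8*A (z(A) = (A + A)*4 = (2*A)*4 = 8*A)
t(U) = U²
z(22 - o)/t(152) = (8*(22 - 1*(-61)))/(152²) = (8*(22 + 61))/23104 = (8*83)*(1/23104) = 664*(1/23104) = 83/2888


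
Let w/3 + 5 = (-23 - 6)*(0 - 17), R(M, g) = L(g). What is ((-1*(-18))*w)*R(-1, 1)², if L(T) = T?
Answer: 26352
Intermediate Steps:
R(M, g) = g
w = 1464 (w = -15 + 3*((-23 - 6)*(0 - 17)) = -15 + 3*(-29*(-17)) = -15 + 3*493 = -15 + 1479 = 1464)
((-1*(-18))*w)*R(-1, 1)² = (-1*(-18)*1464)*1² = (18*1464)*1 = 26352*1 = 26352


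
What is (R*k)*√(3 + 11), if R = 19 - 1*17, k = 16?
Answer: 32*√14 ≈ 119.73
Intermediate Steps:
R = 2 (R = 19 - 17 = 2)
(R*k)*√(3 + 11) = (2*16)*√(3 + 11) = 32*√14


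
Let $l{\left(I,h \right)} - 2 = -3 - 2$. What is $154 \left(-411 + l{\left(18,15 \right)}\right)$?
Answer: $-63756$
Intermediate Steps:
$l{\left(I,h \right)} = -3$ ($l{\left(I,h \right)} = 2 - 5 = -3$)
$154 \left(-411 + l{\left(18,15 \right)}\right) = 154 \left(-411 - 3\right) = 154 \left(-414\right) = -63756$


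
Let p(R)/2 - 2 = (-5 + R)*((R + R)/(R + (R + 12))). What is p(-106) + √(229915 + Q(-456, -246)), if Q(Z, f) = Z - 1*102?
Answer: -5783/25 + √229357 ≈ 247.59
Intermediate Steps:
Q(Z, f) = -102 + Z (Q(Z, f) = Z - 102 = -102 + Z)
p(R) = 4 + 4*R*(-5 + R)/(12 + 2*R) (p(R) = 4 + 2*((-5 + R)*((R + R)/(R + (R + 12)))) = 4 + 2*((-5 + R)*((2*R)/(R + (12 + R)))) = 4 + 2*((-5 + R)*((2*R)/(12 + 2*R))) = 4 + 2*((-5 + R)*(2*R/(12 + 2*R))) = 4 + 2*(2*R*(-5 + R)/(12 + 2*R)) = 4 + 4*R*(-5 + R)/(12 + 2*R))
p(-106) + √(229915 + Q(-456, -246)) = 2*(12 + (-106)² - 3*(-106))/(6 - 106) + √(229915 + (-102 - 456)) = 2*(12 + 11236 + 318)/(-100) + √(229915 - 558) = 2*(-1/100)*11566 + √229357 = -5783/25 + √229357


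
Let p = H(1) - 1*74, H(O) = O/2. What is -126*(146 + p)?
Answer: -9135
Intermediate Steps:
H(O) = O/2 (H(O) = O*(½) = O/2)
p = -147/2 (p = (½)*1 - 1*74 = ½ - 74 = -147/2 ≈ -73.500)
-126*(146 + p) = -126*(146 - 147/2) = -126*145/2 = -9135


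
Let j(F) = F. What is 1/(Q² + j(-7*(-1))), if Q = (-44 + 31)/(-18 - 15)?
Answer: 1089/7792 ≈ 0.13976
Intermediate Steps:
Q = 13/33 (Q = -13/(-33) = -13*(-1/33) = 13/33 ≈ 0.39394)
1/(Q² + j(-7*(-1))) = 1/((13/33)² - 7*(-1)) = 1/(169/1089 + 7) = 1/(7792/1089) = 1089/7792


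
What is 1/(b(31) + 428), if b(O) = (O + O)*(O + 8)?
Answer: 1/2846 ≈ 0.00035137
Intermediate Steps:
b(O) = 2*O*(8 + O) (b(O) = (2*O)*(8 + O) = 2*O*(8 + O))
1/(b(31) + 428) = 1/(2*31*(8 + 31) + 428) = 1/(2*31*39 + 428) = 1/(2418 + 428) = 1/2846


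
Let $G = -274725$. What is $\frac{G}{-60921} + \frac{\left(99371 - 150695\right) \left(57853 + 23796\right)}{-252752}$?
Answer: $\frac{7093392595011}{427719572} \approx 16584.0$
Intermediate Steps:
$\frac{G}{-60921} + \frac{\left(99371 - 150695\right) \left(57853 + 23796\right)}{-252752} = - \frac{274725}{-60921} + \frac{\left(99371 - 150695\right) \left(57853 + 23796\right)}{-252752} = \left(-274725\right) \left(- \frac{1}{60921}\right) + \left(-51324\right) 81649 \left(- \frac{1}{252752}\right) = \frac{30525}{6769} - - \frac{1047638319}{63188} = \frac{30525}{6769} + \frac{1047638319}{63188} = \frac{7093392595011}{427719572}$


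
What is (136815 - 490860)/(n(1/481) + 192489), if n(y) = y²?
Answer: -16382441049/8906889506 ≈ -1.8393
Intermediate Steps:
(136815 - 490860)/(n(1/481) + 192489) = (136815 - 490860)/((1/481)² + 192489) = -354045/((1/481)² + 192489) = -354045/(1/231361 + 192489) = -354045/44534447530/231361 = -354045*231361/44534447530 = -16382441049/8906889506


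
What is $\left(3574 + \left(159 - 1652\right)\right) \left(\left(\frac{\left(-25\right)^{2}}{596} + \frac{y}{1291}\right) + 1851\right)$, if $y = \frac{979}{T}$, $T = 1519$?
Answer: $\frac{4504585822184733}{1168773284} \approx 3.8541 \cdot 10^{6}$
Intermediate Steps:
$y = \frac{979}{1519} \approx 0.6445$
$\left(3574 + \left(159 - 1652\right)\right) \left(\left(\frac{\left(-25\right)^{2}}{596} + \frac{y}{1291}\right) + 1851\right) = \left(3574 + \left(159 - 1652\right)\right) \left(\left(\frac{\left(-25\right)^{2}}{596} + \frac{979}{1519 \cdot 1291}\right) + 1851\right) = \left(3574 + \left(159 - 1652\right)\right) \left(\left(625 \cdot \frac{1}{596} + \frac{979}{1519} \cdot \frac{1}{1291}\right) + 1851\right) = \left(3574 - 1493\right) \left(\left(\frac{625}{596} + \frac{979}{1961029}\right) + 1851\right) = 2081 \left(\frac{1226226609}{1168773284} + 1851\right) = 2081 \cdot \frac{2164625575293}{1168773284} = \frac{4504585822184733}{1168773284}$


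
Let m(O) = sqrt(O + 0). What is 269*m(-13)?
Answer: 269*I*sqrt(13) ≈ 969.89*I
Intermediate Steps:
m(O) = sqrt(O)
269*m(-13) = 269*sqrt(-13) = 269*(I*sqrt(13)) = 269*I*sqrt(13)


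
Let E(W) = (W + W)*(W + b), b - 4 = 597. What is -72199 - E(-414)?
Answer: 82637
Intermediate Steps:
b = 601 (b = 4 + 597 = 601)
E(W) = 2*W*(601 + W) (E(W) = (W + W)*(W + 601) = (2*W)*(601 + W) = 2*W*(601 + W))
-72199 - E(-414) = -72199 - 2*(-414)*(601 - 414) = -72199 - 2*(-414)*187 = -72199 - 1*(-154836) = -72199 + 154836 = 82637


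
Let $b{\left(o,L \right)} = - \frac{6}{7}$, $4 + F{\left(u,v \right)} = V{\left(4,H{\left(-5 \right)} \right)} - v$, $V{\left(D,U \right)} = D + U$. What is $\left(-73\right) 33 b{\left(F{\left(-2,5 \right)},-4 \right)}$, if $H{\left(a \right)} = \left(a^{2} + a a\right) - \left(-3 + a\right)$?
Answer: $\frac{14454}{7} \approx 2064.9$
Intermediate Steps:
$H{\left(a \right)} = 3 - a + 2 a^{2}$ ($H{\left(a \right)} = \left(a^{2} + a^{2}\right) - \left(-3 + a\right) = 2 a^{2} - \left(-3 + a\right) = 3 - a + 2 a^{2}$)
$F{\left(u,v \right)} = 58 - v$ ($F{\left(u,v \right)} = -4 - \left(-62 + v\right) = 58 - v$)
$b{\left(o,L \right)} = - \frac{6}{7}$ ($b{\left(o,L \right)} = \left(-6\right) \frac{1}{7} = - \frac{6}{7}$)
$\left(-73\right) 33 b{\left(F{\left(-2,5 \right)},-4 \right)} = \left(-73\right) 33 \left(- \frac{6}{7}\right) = \left(-2409\right) \left(- \frac{6}{7}\right) = \frac{14454}{7}$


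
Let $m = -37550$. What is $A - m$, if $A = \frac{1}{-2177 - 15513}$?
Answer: $\frac{664259499}{17690} \approx 37550.0$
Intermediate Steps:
$A = - \frac{1}{17690}$ ($A = \frac{1}{-17690} = - \frac{1}{17690} \approx -5.6529 \cdot 10^{-5}$)
$A - m = - \frac{1}{17690} - -37550 = - \frac{1}{17690} + 37550 = \frac{664259499}{17690}$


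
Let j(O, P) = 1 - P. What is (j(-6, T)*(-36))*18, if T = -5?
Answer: -3888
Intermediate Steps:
(j(-6, T)*(-36))*18 = ((1 - 1*(-5))*(-36))*18 = ((1 + 5)*(-36))*18 = (6*(-36))*18 = -216*18 = -3888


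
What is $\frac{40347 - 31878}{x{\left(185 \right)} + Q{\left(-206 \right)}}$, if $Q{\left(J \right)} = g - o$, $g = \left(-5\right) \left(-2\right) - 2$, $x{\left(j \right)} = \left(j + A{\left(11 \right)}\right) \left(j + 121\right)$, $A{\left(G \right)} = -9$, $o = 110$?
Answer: $\frac{2823}{17918} \approx 0.15755$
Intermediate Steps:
$x{\left(j \right)} = \left(-9 + j\right) \left(121 + j\right)$ ($x{\left(j \right)} = \left(j - 9\right) \left(j + 121\right) = \left(-9 + j\right) \left(121 + j\right)$)
$g = 8$ ($g = 10 - 2 = 8$)
$Q{\left(J \right)} = -102$ ($Q{\left(J \right)} = 8 - 110 = -102$)
$\frac{40347 - 31878}{x{\left(185 \right)} + Q{\left(-206 \right)}} = \frac{40347 - 31878}{\left(-1089 + 185^{2} + 112 \cdot 185\right) - 102} = \frac{8469}{\left(-1089 + 34225 + 20720\right) - 102} = \frac{8469}{53856 - 102} = \frac{8469}{53754} = 8469 \cdot \frac{1}{53754} = \frac{2823}{17918}$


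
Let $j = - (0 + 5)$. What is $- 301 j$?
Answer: $1505$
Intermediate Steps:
$j = -5$ ($j = \left(-1\right) 5 = -5$)
$- 301 j = \left(-301\right) \left(-5\right) = 1505$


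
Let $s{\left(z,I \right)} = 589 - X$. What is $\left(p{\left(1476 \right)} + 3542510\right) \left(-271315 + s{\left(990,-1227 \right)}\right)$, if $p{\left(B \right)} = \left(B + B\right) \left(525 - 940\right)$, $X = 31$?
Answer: $-627460394510$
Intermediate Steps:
$p{\left(B \right)} = - 830 B$ ($p{\left(B \right)} = 2 B \left(-415\right) = - 830 B$)
$s{\left(z,I \right)} = 558$ ($s{\left(z,I \right)} = 589 - 31 = 558$)
$\left(p{\left(1476 \right)} + 3542510\right) \left(-271315 + s{\left(990,-1227 \right)}\right) = \left(\left(-830\right) 1476 + 3542510\right) \left(-271315 + 558\right) = \left(-1225080 + 3542510\right) \left(-270757\right) = 2317430 \left(-270757\right) = -627460394510$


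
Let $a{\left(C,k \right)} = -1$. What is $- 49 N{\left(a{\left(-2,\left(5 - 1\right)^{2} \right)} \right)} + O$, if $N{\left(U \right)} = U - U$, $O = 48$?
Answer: $48$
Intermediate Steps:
$N{\left(U \right)} = 0$
$- 49 N{\left(a{\left(-2,\left(5 - 1\right)^{2} \right)} \right)} + O = \left(-49\right) 0 + 48 = 0 + 48 = 48$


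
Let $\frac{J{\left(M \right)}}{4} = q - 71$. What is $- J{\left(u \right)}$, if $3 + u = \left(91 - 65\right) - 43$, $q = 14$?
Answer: $228$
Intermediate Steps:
$u = -20$ ($u = -3 + \left(\left(91 - 65\right) - 43\right) = -3 + \left(26 - 43\right) = -3 - 17 = -20$)
$J{\left(M \right)} = -228$ ($J{\left(M \right)} = 4 \left(14 - 71\right) = 4 \left(-57\right) = -228$)
$- J{\left(u \right)} = \left(-1\right) \left(-228\right) = 228$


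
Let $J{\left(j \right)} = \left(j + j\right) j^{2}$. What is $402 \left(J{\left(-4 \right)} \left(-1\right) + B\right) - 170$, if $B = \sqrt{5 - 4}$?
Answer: $51688$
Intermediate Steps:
$J{\left(j \right)} = 2 j^{3}$ ($J{\left(j \right)} = 2 j j^{2} = 2 j^{3}$)
$B = 1$ ($B = \sqrt{1} = 1$)
$402 \left(J{\left(-4 \right)} \left(-1\right) + B\right) - 170 = 402 \left(2 \left(-4\right)^{3} \left(-1\right) + 1\right) - 170 = 402 \left(2 \left(-64\right) \left(-1\right) + 1\right) - 170 = 402 \left(\left(-128\right) \left(-1\right) + 1\right) - 170 = 402 \left(128 + 1\right) - 170 = 402 \cdot 129 - 170 = 51858 - 170 = 51688$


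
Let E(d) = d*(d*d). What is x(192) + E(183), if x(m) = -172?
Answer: 6128315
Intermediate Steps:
E(d) = d**3 (E(d) = d*d**2 = d**3)
x(192) + E(183) = -172 + 183**3 = -172 + 6128487 = 6128315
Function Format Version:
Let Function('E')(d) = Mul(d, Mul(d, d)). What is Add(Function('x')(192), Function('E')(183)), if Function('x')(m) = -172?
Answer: 6128315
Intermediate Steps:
Function('E')(d) = Pow(d, 3) (Function('E')(d) = Mul(d, Pow(d, 2)) = Pow(d, 3))
Add(Function('x')(192), Function('E')(183)) = Add(-172, Pow(183, 3)) = Add(-172, 6128487) = 6128315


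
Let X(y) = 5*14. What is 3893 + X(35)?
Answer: 3963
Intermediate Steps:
X(y) = 70
3893 + X(35) = 3893 + 70 = 3963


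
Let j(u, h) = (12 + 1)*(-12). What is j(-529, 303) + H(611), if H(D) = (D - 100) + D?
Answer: 966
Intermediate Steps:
H(D) = -100 + 2*D (H(D) = (-100 + D) + D = -100 + 2*D)
j(u, h) = -156 (j(u, h) = 13*(-12) = -156)
j(-529, 303) + H(611) = -156 + (-100 + 2*611) = -156 + (-100 + 1222) = -156 + 1122 = 966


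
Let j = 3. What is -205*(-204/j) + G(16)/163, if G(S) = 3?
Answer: 2272223/163 ≈ 13940.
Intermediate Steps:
-205*(-204/j) + G(16)/163 = -205/(3/(-204)) + 3/163 = -205/(3*(-1/204)) + 3*(1/163) = -205/(-1/68) + 3/163 = -205*(-68) + 3/163 = 13940 + 3/163 = 2272223/163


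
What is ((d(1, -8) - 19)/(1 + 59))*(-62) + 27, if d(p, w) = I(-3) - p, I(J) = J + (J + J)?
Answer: 1709/30 ≈ 56.967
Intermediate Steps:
I(J) = 3*J (I(J) = J + 2*J = 3*J)
d(p, w) = -9 - p (d(p, w) = 3*(-3) - p = -9 - p)
((d(1, -8) - 19)/(1 + 59))*(-62) + 27 = (((-9 - 1*1) - 19)/(1 + 59))*(-62) + 27 = (((-9 - 1) - 19)/60)*(-62) + 27 = ((-10 - 19)*(1/60))*(-62) + 27 = -29*1/60*(-62) + 27 = -29/60*(-62) + 27 = 899/30 + 27 = 1709/30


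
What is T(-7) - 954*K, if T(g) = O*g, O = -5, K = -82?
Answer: 78263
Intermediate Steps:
T(g) = -5*g
T(-7) - 954*K = -5*(-7) - 954*(-82) = 35 + 78228 = 78263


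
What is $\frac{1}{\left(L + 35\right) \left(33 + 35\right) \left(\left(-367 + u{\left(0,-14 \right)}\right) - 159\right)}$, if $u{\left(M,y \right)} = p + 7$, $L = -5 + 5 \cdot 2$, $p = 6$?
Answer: $- \frac{1}{1395360} \approx -7.1666 \cdot 10^{-7}$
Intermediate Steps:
$L = 5$ ($L = -5 + 10 = 5$)
$u{\left(M,y \right)} = 13$ ($u{\left(M,y \right)} = 6 + 7 = 13$)
$\frac{1}{\left(L + 35\right) \left(33 + 35\right) \left(\left(-367 + u{\left(0,-14 \right)}\right) - 159\right)} = \frac{1}{\left(5 + 35\right) \left(33 + 35\right) \left(\left(-367 + 13\right) - 159\right)} = \frac{1}{40 \cdot 68 \left(-354 - 159\right)} = \frac{1}{2720 \left(-513\right)} = \frac{1}{-1395360} = - \frac{1}{1395360}$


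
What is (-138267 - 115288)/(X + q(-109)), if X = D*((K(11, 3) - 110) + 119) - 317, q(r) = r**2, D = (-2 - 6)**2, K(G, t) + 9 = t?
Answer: -253555/11756 ≈ -21.568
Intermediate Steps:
K(G, t) = -9 + t
D = 64 (D = (-8)**2 = 64)
X = -125 (X = 64*(((-9 + 3) - 110) + 119) - 317 = 64*((-6 - 110) + 119) - 317 = 64*(-116 + 119) - 317 = 64*3 - 317 = 192 - 317 = -125)
(-138267 - 115288)/(X + q(-109)) = (-138267 - 115288)/(-125 + (-109)**2) = -253555/(-125 + 11881) = -253555/11756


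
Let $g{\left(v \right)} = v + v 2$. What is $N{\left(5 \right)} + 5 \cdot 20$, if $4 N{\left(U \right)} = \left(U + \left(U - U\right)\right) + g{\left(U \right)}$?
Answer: $105$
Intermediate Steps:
$g{\left(v \right)} = 3 v$ ($g{\left(v \right)} = v + 2 v = 3 v$)
$N{\left(U \right)} = U$ ($N{\left(U \right)} = \frac{\left(U + \left(U - U\right)\right) + 3 U}{4} = \frac{\left(U + 0\right) + 3 U}{4} = \frac{U + 3 U}{4} = \frac{4 U}{4} = U$)
$N{\left(5 \right)} + 5 \cdot 20 = 5 + 5 \cdot 20 = 5 + 100 = 105$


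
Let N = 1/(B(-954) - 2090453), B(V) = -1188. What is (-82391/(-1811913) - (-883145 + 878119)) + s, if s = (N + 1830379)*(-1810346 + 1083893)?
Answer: -5039332698543599806414793/3789871519233 ≈ -1.3297e+12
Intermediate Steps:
N = -1/2091641 (N = 1/(-1188 - 2090453) = 1/(-2091641) = -1/2091641 ≈ -4.7809e-7)
s = -2781222231747145914/2091641 (s = (-1/2091641 + 1830379)*(-1810346 + 1083893) = (3828495761938/2091641)*(-726453) = -2781222231747145914/2091641 ≈ -1.3297e+12)
(-82391/(-1811913) - (-883145 + 878119)) + s = (-82391/(-1811913) - (-883145 + 878119)) - 2781222231747145914/2091641 = (-82391*(-1/1811913) - 1*(-5026)) - 2781222231747145914/2091641 = (82391/1811913 + 5026) - 2781222231747145914/2091641 = 9106757129/1811913 - 2781222231747145914/2091641 = -5039332698543599806414793/3789871519233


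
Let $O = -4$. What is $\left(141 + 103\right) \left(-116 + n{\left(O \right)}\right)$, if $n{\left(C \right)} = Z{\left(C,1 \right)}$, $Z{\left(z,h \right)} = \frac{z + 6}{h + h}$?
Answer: $-28060$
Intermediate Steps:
$Z{\left(z,h \right)} = \frac{6 + z}{2 h}$
$n{\left(C \right)} = 3 + \frac{C}{2}$ ($n{\left(C \right)} = \frac{6 + C}{2 \cdot 1} = \frac{1}{2} \cdot 1 \left(6 + C\right) = 3 + \frac{C}{2}$)
$\left(141 + 103\right) \left(-116 + n{\left(O \right)}\right) = \left(141 + 103\right) \left(-116 + \left(3 + \frac{1}{2} \left(-4\right)\right)\right) = 244 \left(-116 + \left(3 - 2\right)\right) = 244 \left(-116 + 1\right) = 244 \left(-115\right) = -28060$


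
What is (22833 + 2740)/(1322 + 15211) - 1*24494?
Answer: -404933729/16533 ≈ -24492.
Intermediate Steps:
(22833 + 2740)/(1322 + 15211) - 1*24494 = 25573/16533 - 24494 = -404933729/16533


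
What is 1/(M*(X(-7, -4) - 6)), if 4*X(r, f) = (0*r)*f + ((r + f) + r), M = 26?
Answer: -1/273 ≈ -0.0036630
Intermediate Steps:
X(r, f) = r/2 + f/4 (X(r, f) = ((0*r)*f + ((r + f) + r))/4 = (0*f + ((f + r) + r))/4 = (0 + (f + 2*r))/4 = (f + 2*r)/4 = r/2 + f/4)
1/(M*(X(-7, -4) - 6)) = 1/(26*(((½)*(-7) + (¼)*(-4)) - 6)) = 1/(26*((-7/2 - 1) - 6)) = 1/(26*(-9/2 - 6)) = 1/(26*(-21/2)) = 1/(-273) = -1/273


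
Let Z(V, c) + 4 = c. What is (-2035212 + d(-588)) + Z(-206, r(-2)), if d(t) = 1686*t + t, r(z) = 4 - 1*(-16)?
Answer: -3027152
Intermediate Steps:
r(z) = 20 (r(z) = 4 + 16 = 20)
Z(V, c) = -4 + c
d(t) = 1687*t
(-2035212 + d(-588)) + Z(-206, r(-2)) = (-2035212 + 1687*(-588)) + (-4 + 20) = (-2035212 - 991956) + 16 = -3027168 + 16 = -3027152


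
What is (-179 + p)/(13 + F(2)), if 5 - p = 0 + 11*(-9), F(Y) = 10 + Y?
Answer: -3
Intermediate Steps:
p = 104 (p = 5 - (0 + 11*(-9)) = 5 - (0 - 99) = 5 - 1*(-99) = 5 + 99 = 104)
(-179 + p)/(13 + F(2)) = (-179 + 104)/(13 + (10 + 2)) = -75/(13 + 12) = -75/25 = -75*1/25 = -3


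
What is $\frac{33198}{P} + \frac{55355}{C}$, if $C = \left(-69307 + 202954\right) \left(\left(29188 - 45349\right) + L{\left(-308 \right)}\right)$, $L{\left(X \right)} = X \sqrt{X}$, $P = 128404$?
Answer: $\frac{4568503744445879}{17671741026043822} + \frac{34098680 i \sqrt{77}}{38810558622351} \approx 0.25852 + 7.7096 \cdot 10^{-6} i$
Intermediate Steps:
$L{\left(X \right)} = X^{\frac{3}{2}}$
$C = -2159869167 - 82326552 i \sqrt{77}$ ($C = \left(-69307 + 202954\right) \left(\left(29188 - 45349\right) + \left(-308\right)^{\frac{3}{2}}\right) = 133647 \left(\left(29188 - 45349\right) - 616 i \sqrt{77}\right) = 133647 \left(-16161 - 616 i \sqrt{77}\right) = -2159869167 - 82326552 i \sqrt{77} \approx -2.1599 \cdot 10^{9} - 7.2241 \cdot 10^{8} i$)
$\frac{33198}{P} + \frac{55355}{C} = \frac{33198}{128404} + \frac{55355}{-2159869167 - 82326552 i \sqrt{77}} = 33198 \cdot \frac{1}{128404} + \frac{55355}{-2159869167 - 82326552 i \sqrt{77}} = \frac{16599}{64202} + \frac{55355}{-2159869167 - 82326552 i \sqrt{77}}$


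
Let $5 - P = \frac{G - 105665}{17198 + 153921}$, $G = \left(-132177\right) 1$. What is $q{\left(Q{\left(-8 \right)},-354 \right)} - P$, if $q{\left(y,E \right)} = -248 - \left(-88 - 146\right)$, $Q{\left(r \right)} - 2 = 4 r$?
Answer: $- \frac{3489103}{171119} \approx -20.39$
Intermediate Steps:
$G = -132177$
$P = \frac{1093437}{171119}$ ($P = 5 - \frac{-132177 - 105665}{17198 + 153921} = 5 - - \frac{237842}{171119} = 5 + \frac{237842}{171119} = \frac{1093437}{171119} \approx 6.3899$)
$Q{\left(r \right)} = 2 + 4 r$
$q{\left(y,E \right)} = -14$ ($q{\left(y,E \right)} = -248 - -234 = -248 + 234 = -14$)
$q{\left(Q{\left(-8 \right)},-354 \right)} - P = -14 - \frac{1093437}{171119} = - \frac{3489103}{171119}$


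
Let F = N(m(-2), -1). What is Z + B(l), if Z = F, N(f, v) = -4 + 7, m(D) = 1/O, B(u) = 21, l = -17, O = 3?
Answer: 24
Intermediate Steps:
m(D) = 1/3
N(f, v) = 3
F = 3
Z = 3
Z + B(l) = 3 + 21 = 24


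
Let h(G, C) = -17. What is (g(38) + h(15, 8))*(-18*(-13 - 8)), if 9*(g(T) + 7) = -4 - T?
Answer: -10836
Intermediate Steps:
g(T) = -67/9 - T/9 (g(T) = -7 + (-4 - T)/9 = -7 + (-4/9 - T/9) = -67/9 - T/9)
(g(38) + h(15, 8))*(-18*(-13 - 8)) = ((-67/9 - 1/9*38) - 17)*(-18*(-13 - 8)) = ((-67/9 - 38/9) - 17)*(-18*(-21)) = (-35/3 - 17)*378 = -86/3*378 = -10836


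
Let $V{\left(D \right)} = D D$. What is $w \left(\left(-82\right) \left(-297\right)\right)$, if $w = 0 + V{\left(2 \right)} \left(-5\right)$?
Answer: $-487080$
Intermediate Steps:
$V{\left(D \right)} = D^{2}$
$w = -20$ ($w = 0 + 2^{2} \left(-5\right) = 0 + 4 \left(-5\right) = 0 - 20 = -20$)
$w \left(\left(-82\right) \left(-297\right)\right) = - 20 \left(\left(-82\right) \left(-297\right)\right) = \left(-20\right) 24354 = -487080$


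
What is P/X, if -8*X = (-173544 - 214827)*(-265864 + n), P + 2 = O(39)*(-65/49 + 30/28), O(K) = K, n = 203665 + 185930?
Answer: -4684/2354623077849 ≈ -1.9893e-9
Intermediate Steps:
n = 389595
P = -1171/98 (P = -2 + 39*(-65/49 + 30/28) = -2 + 39*(-65*1/49 + 30*(1/28)) = -2 + 39*(-65/49 + 15/14) = -2 + 39*(-25/98) = -2 - 975/98 = -1171/98 ≈ -11.949)
X = 48053532201/8 (X = -(-173544 - 214827)*(-265864 + 389595)/8 = -(-388371)*123731/8 = -1/8*(-48053532201) = 48053532201/8 ≈ 6.0067e+9)
P/X = -1171/(98*48053532201/8) = -1171/98*8/48053532201 = -4684/2354623077849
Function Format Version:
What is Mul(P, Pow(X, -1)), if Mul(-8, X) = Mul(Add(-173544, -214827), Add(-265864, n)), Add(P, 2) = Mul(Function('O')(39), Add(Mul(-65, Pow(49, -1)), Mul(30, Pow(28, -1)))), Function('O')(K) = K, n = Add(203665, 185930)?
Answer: Rational(-4684, 2354623077849) ≈ -1.9893e-9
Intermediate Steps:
n = 389595
P = Rational(-1171, 98) (P = Add(-2, Mul(39, Add(Mul(-65, Pow(49, -1)), Mul(30, Pow(28, -1))))) = Add(-2, Mul(39, Add(Mul(-65, Rational(1, 49)), Mul(30, Rational(1, 28))))) = Add(-2, Mul(39, Add(Rational(-65, 49), Rational(15, 14)))) = Add(-2, Mul(39, Rational(-25, 98))) = Add(-2, Rational(-975, 98)) = Rational(-1171, 98) ≈ -11.949)
X = Rational(48053532201, 8) (X = Mul(Rational(-1, 8), Mul(Add(-173544, -214827), Add(-265864, 389595))) = Mul(Rational(-1, 8), Mul(-388371, 123731)) = Mul(Rational(-1, 8), -48053532201) = Rational(48053532201, 8) ≈ 6.0067e+9)
Mul(P, Pow(X, -1)) = Mul(Rational(-1171, 98), Pow(Rational(48053532201, 8), -1)) = Mul(Rational(-1171, 98), Rational(8, 48053532201)) = Rational(-4684, 2354623077849)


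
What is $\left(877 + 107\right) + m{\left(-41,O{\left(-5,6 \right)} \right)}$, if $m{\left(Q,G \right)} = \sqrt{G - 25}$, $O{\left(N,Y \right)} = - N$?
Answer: $984 + 2 i \sqrt{5} \approx 984.0 + 4.4721 i$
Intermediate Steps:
$m{\left(Q,G \right)} = \sqrt{-25 + G}$
$\left(877 + 107\right) + m{\left(-41,O{\left(-5,6 \right)} \right)} = \left(877 + 107\right) + \sqrt{-25 - -5} = 984 + \sqrt{-25 + 5} = 984 + \sqrt{-20} = 984 + 2 i \sqrt{5}$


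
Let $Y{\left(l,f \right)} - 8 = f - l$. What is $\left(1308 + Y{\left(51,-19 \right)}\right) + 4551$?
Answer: $5797$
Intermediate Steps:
$Y{\left(l,f \right)} = 8 + f - l$ ($Y{\left(l,f \right)} = 8 + \left(f - l\right) = 8 + f - l$)
$\left(1308 + Y{\left(51,-19 \right)}\right) + 4551 = \left(1308 - 62\right) + 4551 = 1246 + 4551 = 5797$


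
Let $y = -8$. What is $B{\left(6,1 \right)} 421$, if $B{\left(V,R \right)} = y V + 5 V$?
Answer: $-7578$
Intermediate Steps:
$B{\left(V,R \right)} = - 3 V$ ($B{\left(V,R \right)} = - 8 V + 5 V = - 3 V$)
$B{\left(6,1 \right)} 421 = \left(-3\right) 6 \cdot 421 = \left(-18\right) 421 = -7578$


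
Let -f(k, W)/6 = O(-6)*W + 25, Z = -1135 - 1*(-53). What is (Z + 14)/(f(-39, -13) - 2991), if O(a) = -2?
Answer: 356/1099 ≈ 0.32393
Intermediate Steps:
Z = -1082 (Z = -1135 + 53 = -1082)
f(k, W) = -150 + 12*W (f(k, W) = -6*(-2*W + 25) = -6*(25 - 2*W) = -150 + 12*W)
(Z + 14)/(f(-39, -13) - 2991) = (-1082 + 14)/((-150 + 12*(-13)) - 2991) = -1068/((-150 - 156) - 2991) = -1068/(-306 - 2991) = -1068/(-3297) = -1068*(-1/3297) = 356/1099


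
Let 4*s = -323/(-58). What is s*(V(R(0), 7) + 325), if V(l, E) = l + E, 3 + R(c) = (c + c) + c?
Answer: 106267/232 ≈ 458.05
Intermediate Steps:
R(c) = -3 + 3*c (R(c) = -3 + ((c + c) + c) = -3 + (2*c + c) = -3 + 3*c)
s = 323/232 (s = (-323/(-58))/4 = (-323*(-1/58))/4 = (¼)*(323/58) = 323/232 ≈ 1.3922)
V(l, E) = E + l
s*(V(R(0), 7) + 325) = 323*((7 + (-3 + 3*0)) + 325)/232 = 323*((7 + (-3 + 0)) + 325)/232 = 323*((7 - 3) + 325)/232 = 323*(4 + 325)/232 = (323/232)*329 = 106267/232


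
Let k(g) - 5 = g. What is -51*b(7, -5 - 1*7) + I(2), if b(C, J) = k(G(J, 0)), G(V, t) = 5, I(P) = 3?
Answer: -507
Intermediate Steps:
k(g) = 5 + g
b(C, J) = 10 (b(C, J) = 5 + 5 = 10)
-51*b(7, -5 - 1*7) + I(2) = -51*10 + 3 = -510 + 3 = -507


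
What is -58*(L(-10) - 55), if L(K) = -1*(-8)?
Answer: 2726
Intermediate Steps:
L(K) = 8
-58*(L(-10) - 55) = -58*(8 - 55) = -58*(-47) = 2726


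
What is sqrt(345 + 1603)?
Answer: 2*sqrt(487) ≈ 44.136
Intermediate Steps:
sqrt(345 + 1603) = sqrt(1948) = 2*sqrt(487)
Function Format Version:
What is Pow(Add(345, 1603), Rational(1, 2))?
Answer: Mul(2, Pow(487, Rational(1, 2))) ≈ 44.136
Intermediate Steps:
Pow(Add(345, 1603), Rational(1, 2)) = Pow(1948, Rational(1, 2)) = Mul(2, Pow(487, Rational(1, 2)))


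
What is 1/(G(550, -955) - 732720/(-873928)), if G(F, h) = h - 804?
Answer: -109241/192063329 ≈ -0.00056878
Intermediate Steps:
G(F, h) = -804 + h
1/(G(550, -955) - 732720/(-873928)) = 1/((-804 - 955) - 732720/(-873928)) = 1/(-1759 - 732720*(-1/873928)) = 1/(-1759 + 91590/109241) = 1/(-192063329/109241) = -109241/192063329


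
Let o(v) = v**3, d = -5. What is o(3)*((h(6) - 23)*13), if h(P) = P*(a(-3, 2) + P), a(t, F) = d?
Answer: -5967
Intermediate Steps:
a(t, F) = -5
h(P) = P*(-5 + P)
o(3)*((h(6) - 23)*13) = 3**3*((6*(-5 + 6) - 23)*13) = 27*((6*1 - 23)*13) = 27*((6 - 23)*13) = 27*(-17*13) = 27*(-221) = -5967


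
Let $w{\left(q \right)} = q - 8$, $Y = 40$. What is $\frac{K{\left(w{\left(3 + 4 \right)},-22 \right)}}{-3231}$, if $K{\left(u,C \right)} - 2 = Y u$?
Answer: $\frac{38}{3231} \approx 0.011761$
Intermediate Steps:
$w{\left(q \right)} = -8 + q$
$K{\left(u,C \right)} = 2 + 40 u$
$\frac{K{\left(w{\left(3 + 4 \right)},-22 \right)}}{-3231} = \frac{2 + 40 \left(-8 + \left(3 + 4\right)\right)}{-3231} = \left(2 + 40 \left(-8 + 7\right)\right) \left(- \frac{1}{3231}\right) = \left(2 + 40 \left(-1\right)\right) \left(- \frac{1}{3231}\right) = \left(2 - 40\right) \left(- \frac{1}{3231}\right) = \left(-38\right) \left(- \frac{1}{3231}\right) = \frac{38}{3231}$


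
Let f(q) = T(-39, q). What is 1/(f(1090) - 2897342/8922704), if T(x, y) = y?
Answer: 637336/694489287 ≈ 0.00091770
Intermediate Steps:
f(q) = q
1/(f(1090) - 2897342/8922704) = 1/(1090 - 2897342/8922704) = 1/(1090 - 2897342*1/8922704) = 1/(1090 - 206953/637336) = 1/(694489287/637336) = 637336/694489287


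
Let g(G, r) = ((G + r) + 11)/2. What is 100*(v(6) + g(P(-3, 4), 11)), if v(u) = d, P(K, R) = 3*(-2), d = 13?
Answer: 2100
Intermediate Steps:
P(K, R) = -6
g(G, r) = 11/2 + G/2 + r/2 (g(G, r) = (11 + G + r)*(½) = 11/2 + G/2 + r/2)
v(u) = 13
100*(v(6) + g(P(-3, 4), 11)) = 100*(13 + (11/2 + (½)*(-6) + (½)*11)) = 100*(13 + (11/2 - 3 + 11/2)) = 100*(13 + 8) = 100*21 = 2100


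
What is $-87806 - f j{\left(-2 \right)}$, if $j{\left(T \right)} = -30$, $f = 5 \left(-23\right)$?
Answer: $-91256$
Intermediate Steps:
$f = -115$
$-87806 - f j{\left(-2 \right)} = -87806 - \left(-115\right) \left(-30\right) = -87806 - 3450 = -91256$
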